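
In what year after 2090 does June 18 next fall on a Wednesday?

2092

From one year to the next, a fixed date's weekday advances by 1, or by 2 when a Feb 29 lies between the two dates.
2090: June 18 is Sunday.
2091: Monday (+1)
2092: Wednesday (+2)
June 18 falls on a Wednesday in 2092.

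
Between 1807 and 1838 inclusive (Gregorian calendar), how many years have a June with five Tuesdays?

9

June has 30 days; it has five Tuesdays when Tuesday falls among the first (month-length − 28) days — i.e. when June 1 is one of Tuesday/Monday.
June 1 by year: 1807:Mon✓ 1808:Wed 1809:Thu 1810:Fri 1811:Sat 1812:Mon✓ 1813:Tue✓ 1814:Wed 1815:Thu 1816:Sat 1817:Sun 1818:Mon✓ 1819:Tue✓ 1820:Thu 1821:Fri 1822:Sat 1823:Sun 1824:Tue✓ 1825:Wed 1826:Thu 1827:Fri 1828:Sun 1829:Mon✓ 1830:Tue✓ 1831:Wed 1832:Fri 1833:Sat 1834:Sun 1835:Mon✓ 1836:Wed 1837:Thu 1838:Fri
Years with five Tuesdays: 1807, 1812, 1813, 1818, 1819, 1824, 1829, 1830, 1835 → 9.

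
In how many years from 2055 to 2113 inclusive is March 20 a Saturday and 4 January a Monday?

Check each year's weekday for March 20 and 4 January:
  2055: Sat/Mon ✓  2056: Mon/Tue  2057: Tue/Thu  2058: Wed/Fri  2059: Thu/Sat  2060: Sat/Sun  2061: Sun/Tue  2062: Mon/Wed  2063: Tue/Thu  2064: Thu/Fri  2065: Fri/Sun  2066: Sat/Mon ✓  2067: Sun/Tue  2068: Tue/Wed  …(31 more)…  2100: Sat/Mon ✓  2101: Sun/Tue  2102: Mon/Wed  2103: Tue/Thu  2104: Thu/Fri  2105: Fri/Sun  2106: Sat/Mon ✓  2107: Sun/Tue  2108: Tue/Wed  2109: Wed/Fri  2110: Thu/Sat  2111: Fri/Sun  2112: Sun/Mon  2113: Mon/Wed
Both conditions hold in: 2055, 2066, 2077, 2083, 2094, 2100, 2106 — 7.

7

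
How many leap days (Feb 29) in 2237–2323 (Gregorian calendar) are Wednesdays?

Leap years in 2237–2323: 20 of them.
Feb 29 weekday advances by 5 (mod 7) from one leap year to the next four years later (or differs when a century non-leap intervenes).
Leap-day weekdays: 2240:Sat 2244:Thu 2248:Tue 2252:Sun 2256:Fri 2260:Wed✓ 2264:Mon 2268:Sat 2272:Thu 2276:Tue 2280:Sun 2284:Fri 2288:Wed✓ 2292:Mon 2296:Sat 2304:Mon 2308:Sat 2312:Thu 2316:Tue 2320:Sun
Wednesday: 2260, 2288 → 2.

2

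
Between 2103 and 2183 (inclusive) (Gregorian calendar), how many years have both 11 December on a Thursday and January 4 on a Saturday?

9

Check each year's weekday for 11 December and January 4:
  2103: Tue/Thu  2104: Thu/Fri  2105: Fri/Sun  2106: Sat/Mon  2107: Sun/Tue  2108: Tue/Wed  2109: Wed/Fri  2110: Thu/Sat ✓  2111: Fri/Sun  2112: Sun/Mon  2113: Mon/Wed  2114: Tue/Thu  2115: Wed/Fri  2116: Fri/Sat  …(53 more)…  2170: Tue/Thu  2171: Wed/Fri  2172: Fri/Sat  2173: Sat/Mon  2174: Sun/Tue  2175: Mon/Wed  2176: Wed/Thu  2177: Thu/Sat ✓  2178: Fri/Sun  2179: Sat/Mon  2180: Mon/Tue  2181: Tue/Thu  2182: Wed/Fri  2183: Thu/Sat ✓
Both conditions hold in: 2110, 2121, 2127, 2138, 2149, 2155, 2166, 2177, 2183 — 9.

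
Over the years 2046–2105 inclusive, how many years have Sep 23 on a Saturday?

8

Track Sep 23's weekday year by year (advancing +1, or +2 across a Feb 29):
  2046: Sun  2047: Mon (+1)  2048: Wed (+2)  2049: Thu (+1)  2050: Fri (+1)
  2051: Sat (+1) ✓  2052: Mon (+2)  2053: Tue (+1)  2054: Wed (+1)  2055: Thu (+1)
  2056: Sat (+2) ✓  2057: Sun (+1)  2058: Mon (+1)  2059: Tue (+1)  … (32 more years) …
  2092: Tue (+2)  2093: Wed (+1)  2094: Thu (+1)  2095: Fri (+1)  2096: Sun (+2)
  2097: Mon (+1)  2098: Tue (+1)  2099: Wed (+1)  2100: Thu (+1)  2101: Fri (+1)
  2102: Sat (+1) ✓  2103: Sun (+1)  2104: Tue (+2)  2105: Wed (+1)
Saturday years: 2051, 2056, 2062, 2073, 2079, 2084, 2090, 2102 — 8 in total.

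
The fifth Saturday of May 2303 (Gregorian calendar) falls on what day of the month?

30

May 1, 2303 is a Friday, so the first Saturday is the 2nd.
The fifth Saturday is 2 + 28 = 30.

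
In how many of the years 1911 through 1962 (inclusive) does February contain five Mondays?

February has 28 days (29 in leap years); it has five Mondays when Monday falls among the first (month-length − 28) days — i.e. when February 1 is Monday in a leap year (never in a common year).
February 1 by year: 1911:Wed 1912:Thu 1913:Sat 1914:Sun 1915:Mon 1916:Tue 1917:Thu 1918:Fri 1919:Sat 1920:Sun 1921:Tue 1922:Wed 1923:Thu 1924:Fri 1925:Sun …(22 more)… 1948:Sun 1949:Tue 1950:Wed 1951:Thu 1952:Fri 1953:Sun 1954:Mon 1955:Tue 1956:Wed 1957:Fri 1958:Sat 1959:Sun 1960:Mon✓ 1961:Wed 1962:Thu
Years with five Mondays: 1932, 1960 → 2.

2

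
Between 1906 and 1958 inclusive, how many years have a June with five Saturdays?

June has 30 days; it has five Saturdays when Saturday falls among the first (month-length − 28) days — i.e. when June 1 is one of Saturday/Friday.
June 1 by year: 1906:Fri✓ 1907:Sat✓ 1908:Mon 1909:Tue 1910:Wed 1911:Thu 1912:Sat✓ 1913:Sun 1914:Mon 1915:Tue 1916:Thu 1917:Fri✓ 1918:Sat✓ 1919:Sun 1920:Tue …(23 more)… 1944:Thu 1945:Fri✓ 1946:Sat✓ 1947:Sun 1948:Tue 1949:Wed 1950:Thu 1951:Fri✓ 1952:Sun 1953:Mon 1954:Tue 1955:Wed 1956:Fri✓ 1957:Sat✓ 1958:Sun
Years with five Saturdays: 1906, 1907, 1912, 1917, 1918, 1923, 1928, 1929, 1934, 1935, 1940, 1945, 1946, 1951, 1956, 1957 → 16.

16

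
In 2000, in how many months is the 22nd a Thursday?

1

Check the 22nd of each month of 2000: Jan 22: Sat, Feb 22: Tue, Mar 22: Wed, Apr 22: Sat, May 22: Mon, Jun 22: Thu, Jul 22: Sat, Aug 22: Tue, Sep 22: Fri, Oct 22: Sun, Nov 22: Wed, Dec 22: Fri.
Thursday occurs in June — 1 month.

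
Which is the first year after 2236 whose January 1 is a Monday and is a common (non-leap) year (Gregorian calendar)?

Jan 1 advances by 2 weekdays after a leap year and by 1 after a common year.
2236: Jan 1 is Friday (leap).
2237: Sunday
2238: Monday
2238 begins on a Monday and is a common year.

2238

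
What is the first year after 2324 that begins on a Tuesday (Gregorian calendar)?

2329

Jan 1 advances by 2 weekdays after a leap year and by 1 after a common year.
2324: Jan 1 is Tuesday (leap).
2325: Thursday
2326: Friday
2327: Saturday
2328: Sunday (leap)
2329: Tuesday
2329 begins on a Tuesday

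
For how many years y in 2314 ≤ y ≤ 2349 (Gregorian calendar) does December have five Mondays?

15

December has 31 days; it has five Mondays when Monday falls among the first (month-length − 28) days — i.e. when December 1 is one of Monday/Sunday/Saturday.
December 1 by year: 2314:Tue 2315:Wed 2316:Fri 2317:Sat✓ 2318:Sun✓ 2319:Mon✓ 2320:Wed 2321:Thu 2322:Fri 2323:Sat✓ 2324:Mon✓ 2325:Tue 2326:Wed 2327:Thu 2328:Sat✓ …(6 more)… 2335:Sun✓ 2336:Tue 2337:Wed 2338:Thu 2339:Fri 2340:Sun✓ 2341:Mon✓ 2342:Tue 2343:Wed 2344:Fri 2345:Sat✓ 2346:Sun✓ 2347:Mon✓ 2348:Wed 2349:Thu
Years with five Mondays: 2317, 2318, 2319, 2323, 2324, 2328, 2329, 2330, 2334, 2335, 2340, 2341, 2345, 2346, 2347 → 15.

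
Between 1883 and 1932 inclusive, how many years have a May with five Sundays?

22

May has 31 days; it has five Sundays when Sunday falls among the first (month-length − 28) days — i.e. when May 1 is one of Sunday/Saturday/Friday.
May 1 by year: 1883:Tue 1884:Thu 1885:Fri✓ 1886:Sat✓ 1887:Sun✓ 1888:Tue 1889:Wed 1890:Thu 1891:Fri✓ 1892:Sun✓ 1893:Mon 1894:Tue 1895:Wed 1896:Fri✓ 1897:Sat✓ …(20 more)… 1918:Wed 1919:Thu 1920:Sat✓ 1921:Sun✓ 1922:Mon 1923:Tue 1924:Thu 1925:Fri✓ 1926:Sat✓ 1927:Sun✓ 1928:Tue 1929:Wed 1930:Thu 1931:Fri✓ 1932:Sun✓
Years with five Sundays: 1885, 1886, 1887, 1891, 1892, 1896, 1897, 1898, 1903, 1904, 1908, 1909, 1910, 1914, 1915, 1920, 1921, 1925, 1926, 1927, 1931, 1932 → 22.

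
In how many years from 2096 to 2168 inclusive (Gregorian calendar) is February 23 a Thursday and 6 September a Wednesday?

7

Check each year's weekday for February 23 and 6 September:
  2096: Thu/Thu  2097: Sat/Fri  2098: Sun/Sat  2099: Mon/Sun  2100: Tue/Mon  2101: Wed/Tue  2102: Thu/Wed ✓  2103: Fri/Thu  2104: Sat/Sat  2105: Mon/Sun  2106: Tue/Mon  2107: Wed/Tue  2108: Thu/Thu  2109: Sat/Fri  …(45 more)…  2155: Sun/Sat  2156: Mon/Mon  2157: Wed/Tue  2158: Thu/Wed ✓  2159: Fri/Thu  2160: Sat/Sat  2161: Mon/Sun  2162: Tue/Mon  2163: Wed/Tue  2164: Thu/Thu  2165: Sat/Fri  2166: Sun/Sat  2167: Mon/Sun  2168: Tue/Tue
Both conditions hold in: 2102, 2113, 2119, 2130, 2141, 2147, 2158 — 7.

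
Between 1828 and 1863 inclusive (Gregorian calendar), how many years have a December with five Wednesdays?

December has 31 days; it has five Wednesdays when Wednesday falls among the first (month-length − 28) days — i.e. when December 1 is one of Wednesday/Tuesday/Monday.
December 1 by year: 1828:Mon✓ 1829:Tue✓ 1830:Wed✓ 1831:Thu 1832:Sat 1833:Sun 1834:Mon✓ 1835:Tue✓ 1836:Thu 1837:Fri 1838:Sat 1839:Sun 1840:Tue✓ 1841:Wed✓ 1842:Thu …(6 more)… 1849:Sat 1850:Sun 1851:Mon✓ 1852:Wed✓ 1853:Thu 1854:Fri 1855:Sat 1856:Mon✓ 1857:Tue✓ 1858:Wed✓ 1859:Thu 1860:Sat 1861:Sun 1862:Mon✓ 1863:Tue✓
Years with five Wednesdays: 1828, 1829, 1830, 1834, 1835, 1840, 1841, 1845, 1846, 1847, 1851, 1852, 1856, 1857, 1858, 1862, 1863 → 17.

17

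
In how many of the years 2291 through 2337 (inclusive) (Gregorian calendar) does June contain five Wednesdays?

13

June has 30 days; it has five Wednesdays when Wednesday falls among the first (month-length − 28) days — i.e. when June 1 is one of Wednesday/Tuesday.
June 1 by year: 2291:Mon 2292:Wed✓ 2293:Thu 2294:Fri 2295:Sat 2296:Mon 2297:Tue✓ 2298:Wed✓ 2299:Thu 2300:Fri 2301:Sat 2302:Sun 2303:Mon 2304:Wed✓ 2305:Thu …(17 more)… 2323:Fri 2324:Sun 2325:Mon 2326:Tue✓ 2327:Wed✓ 2328:Fri 2329:Sat 2330:Sun 2331:Mon 2332:Wed✓ 2333:Thu 2334:Fri 2335:Sat 2336:Mon 2337:Tue✓
Years with five Wednesdays: 2292, 2297, 2298, 2304, 2309, 2310, 2315, 2320, 2321, 2326, 2327, 2332, 2337 → 13.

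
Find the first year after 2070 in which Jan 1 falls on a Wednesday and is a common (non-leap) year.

2081

Jan 1 advances by 2 weekdays after a leap year and by 1 after a common year.
2070: Jan 1 is Wednesday.
2071: Thursday
2072: Friday (leap)
2073: Sunday
2074: Monday
2075: Tuesday
2076: Wednesday (leap)
2077: Friday
2078: Saturday
2079: Sunday
2080: Monday (leap)
2081: Wednesday
2081 begins on a Wednesday and is a common year.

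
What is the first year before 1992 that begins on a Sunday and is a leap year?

1984

Jan 1 advances by 2 weekdays after a leap year and by 1 after a common year.
1992: Jan 1 is Wednesday (leap).
1991: Tuesday
1990: Monday
1989: Sunday
1988: Friday (leap)
1987: Thursday
1986: Wednesday
1985: Tuesday
1984: Sunday (leap)
1984 begins on a Sunday and is a leap year.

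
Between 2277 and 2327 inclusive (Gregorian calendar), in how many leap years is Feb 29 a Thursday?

1

Leap years in 2277–2327: 11 of them.
Feb 29 weekday advances by 5 (mod 7) from one leap year to the next four years later (or differs when a century non-leap intervenes).
Leap-day weekdays: 2280:Sun 2284:Fri 2288:Wed 2292:Mon 2296:Sat 2304:Mon 2308:Sat 2312:Thu✓ 2316:Tue 2320:Sun 2324:Fri
Thursday: 2312 → 1.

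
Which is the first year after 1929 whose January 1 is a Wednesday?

1930

Jan 1 advances by 2 weekdays after a leap year and by 1 after a common year.
1929: Jan 1 is Tuesday.
1930: Wednesday
1930 begins on a Wednesday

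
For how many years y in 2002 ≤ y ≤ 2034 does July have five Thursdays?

July has 31 days; it has five Thursdays when Thursday falls among the first (month-length − 28) days — i.e. when July 1 is one of Thursday/Wednesday/Tuesday.
July 1 by year: 2002:Mon 2003:Tue✓ 2004:Thu✓ 2005:Fri 2006:Sat 2007:Sun 2008:Tue✓ 2009:Wed✓ 2010:Thu✓ 2011:Fri 2012:Sun 2013:Mon 2014:Tue✓ 2015:Wed✓ 2016:Fri …(3 more)… 2020:Wed✓ 2021:Thu✓ 2022:Fri 2023:Sat 2024:Mon 2025:Tue✓ 2026:Wed✓ 2027:Thu✓ 2028:Sat 2029:Sun 2030:Mon 2031:Tue✓ 2032:Thu✓ 2033:Fri 2034:Sat
Years with five Thursdays: 2003, 2004, 2008, 2009, 2010, 2014, 2015, 2020, 2021, 2025, 2026, 2027, 2031, 2032 → 14.

14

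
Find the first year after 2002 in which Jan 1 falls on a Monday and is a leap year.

2024

Jan 1 advances by 2 weekdays after a leap year and by 1 after a common year.
2002: Jan 1 is Tuesday.
2003: Wednesday
2004: Thursday (leap)
2005: Saturday
2006: Sunday
2007: Monday
2008: Tuesday (leap)
2009: Thursday
2010: Friday
2011: Saturday
2012: Sunday (leap)
2013: Tuesday
2014: Wednesday
2015: Thursday
2016: Friday (leap)
2017: Sunday
2018: Monday
2019: Tuesday
2020: Wednesday (leap)
2021: Friday
2022: Saturday
2023: Sunday
2024: Monday (leap)
2024 begins on a Monday and is a leap year.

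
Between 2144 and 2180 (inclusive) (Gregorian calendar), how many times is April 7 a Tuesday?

6

Track April 7's weekday year by year (advancing +1, or +2 across a Feb 29):
  2144: Tue ✓  2145: Wed (+1)  2146: Thu (+1)  2147: Fri (+1)  2148: Sun (+2)
  2149: Mon (+1)  2150: Tue (+1) ✓  2151: Wed (+1)  2152: Fri (+2)  2153: Sat (+1)
  2154: Sun (+1)  2155: Mon (+1)  2156: Wed (+2)  2157: Thu (+1)  … (9 more years) …
  2167: Tue (+1) ✓  2168: Thu (+2)  2169: Fri (+1)  2170: Sat (+1)  2171: Sun (+1)
  2172: Tue (+2) ✓  2173: Wed (+1)  2174: Thu (+1)  2175: Fri (+1)  2176: Sun (+2)
  2177: Mon (+1)  2178: Tue (+1) ✓  2179: Wed (+1)  2180: Fri (+2)
Tuesday years: 2144, 2150, 2161, 2167, 2172, 2178 — 6 in total.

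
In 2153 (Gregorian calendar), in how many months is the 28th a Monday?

Check the 28th of each month of 2153: Jan 28: Sun, Feb 28: Wed, Mar 28: Wed, Apr 28: Sat, May 28: Mon, Jun 28: Thu, Jul 28: Sat, Aug 28: Tue, Sep 28: Fri, Oct 28: Sun, Nov 28: Wed, Dec 28: Fri.
Monday occurs in May — 1 month.

1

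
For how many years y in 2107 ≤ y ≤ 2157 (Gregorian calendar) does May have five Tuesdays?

May has 31 days; it has five Tuesdays when Tuesday falls among the first (month-length − 28) days — i.e. when May 1 is one of Tuesday/Monday/Sunday.
May 1 by year: 2107:Sun✓ 2108:Tue✓ 2109:Wed 2110:Thu 2111:Fri 2112:Sun✓ 2113:Mon✓ 2114:Tue✓ 2115:Wed 2116:Fri 2117:Sat 2118:Sun✓ 2119:Mon✓ 2120:Wed 2121:Thu …(21 more)… 2143:Wed 2144:Fri 2145:Sat 2146:Sun✓ 2147:Mon✓ 2148:Wed 2149:Thu 2150:Fri 2151:Sat 2152:Mon✓ 2153:Tue✓ 2154:Wed 2155:Thu 2156:Sat 2157:Sun✓
Years with five Tuesdays: 2107, 2108, 2112, 2113, 2114, 2118, 2119, 2124, 2125, 2129, 2130, 2131, 2135, 2136, 2140, 2141, 2142, 2146, 2147, 2152, 2153, 2157 → 22.

22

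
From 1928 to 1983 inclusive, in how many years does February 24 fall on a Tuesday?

Track February 24's weekday year by year (advancing +1, or +2 across a Feb 29):
  1928: Fri  1929: Sun (+2)  1930: Mon (+1)  1931: Tue (+1) ✓  1932: Wed (+1)
  1933: Fri (+2)  1934: Sat (+1)  1935: Sun (+1)  1936: Mon (+1)  1937: Wed (+2)
  1938: Thu (+1)  1939: Fri (+1)  1940: Sat (+1)  1941: Mon (+2)  … (28 more years) …
  1970: Tue (+1) ✓  1971: Wed (+1)  1972: Thu (+1)  1973: Sat (+2)  1974: Sun (+1)
  1975: Mon (+1)  1976: Tue (+1) ✓  1977: Thu (+2)  1978: Fri (+1)  1979: Sat (+1)
  1980: Sun (+1)  1981: Tue (+2) ✓  1982: Wed (+1)  1983: Thu (+1)
Tuesday years: 1931, 1942, 1948, 1953, 1959, 1970, 1976, 1981 — 8 in total.

8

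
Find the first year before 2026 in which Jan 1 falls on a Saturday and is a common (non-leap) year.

2022

Jan 1 advances by 2 weekdays after a leap year and by 1 after a common year.
2026: Jan 1 is Thursday.
2025: Wednesday
2024: Monday (leap)
2023: Sunday
2022: Saturday
2022 begins on a Saturday and is a common year.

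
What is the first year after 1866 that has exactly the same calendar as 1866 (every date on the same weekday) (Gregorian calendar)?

1877

Two years share a calendar iff Jan 1 falls on the same weekday and both are leap or both are common. 1866: Jan 1 is Monday, common year.
1867: Jan 1 Tuesday, common
1868: Jan 1 Wednesday, leap
1869: Jan 1 Friday, common
1870: Jan 1 Saturday, common
1871: Jan 1 Sunday, common
1872: Jan 1 Monday, leap
1873: Jan 1 Wednesday, common
1874: Jan 1 Thursday, common
1875: Jan 1 Friday, common
1876: Jan 1 Saturday, leap
1877: Jan 1 Monday, common
1877 matches on both conditions.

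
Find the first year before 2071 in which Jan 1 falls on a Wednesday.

2070

Jan 1 advances by 2 weekdays after a leap year and by 1 after a common year.
2071: Jan 1 is Thursday.
2070: Wednesday
2070 begins on a Wednesday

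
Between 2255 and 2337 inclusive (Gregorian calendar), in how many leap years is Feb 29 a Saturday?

4

Leap years in 2255–2337: 20 of them.
Feb 29 weekday advances by 5 (mod 7) from one leap year to the next four years later (or differs when a century non-leap intervenes).
Leap-day weekdays: 2256:Fri 2260:Wed 2264:Mon 2268:Sat✓ 2272:Thu 2276:Tue 2280:Sun 2284:Fri 2288:Wed 2292:Mon 2296:Sat✓ 2304:Mon 2308:Sat✓ 2312:Thu 2316:Tue 2320:Sun 2324:Fri 2328:Wed 2332:Mon 2336:Sat✓
Saturday: 2268, 2296, 2308, 2336 → 4.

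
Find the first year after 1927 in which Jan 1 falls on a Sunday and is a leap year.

1928

Jan 1 advances by 2 weekdays after a leap year and by 1 after a common year.
1927: Jan 1 is Saturday.
1928: Sunday (leap)
1928 begins on a Sunday and is a leap year.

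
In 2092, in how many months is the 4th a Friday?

3

Check the 4th of each month of 2092: Jan 4: Fri, Feb 4: Mon, Mar 4: Tue, Apr 4: Fri, May 4: Sun, Jun 4: Wed, Jul 4: Fri, Aug 4: Mon, Sep 4: Thu, Oct 4: Sat, Nov 4: Tue, Dec 4: Thu.
Friday occurs in January, April, July — 3 months.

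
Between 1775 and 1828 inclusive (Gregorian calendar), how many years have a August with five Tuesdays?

22

August has 31 days; it has five Tuesdays when Tuesday falls among the first (month-length − 28) days — i.e. when August 1 is one of Tuesday/Monday/Sunday.
August 1 by year: 1775:Tue✓ 1776:Thu 1777:Fri 1778:Sat 1779:Sun✓ 1780:Tue✓ 1781:Wed 1782:Thu 1783:Fri 1784:Sun✓ 1785:Mon✓ 1786:Tue✓ 1787:Wed 1788:Fri 1789:Sat …(24 more)… 1814:Mon✓ 1815:Tue✓ 1816:Thu 1817:Fri 1818:Sat 1819:Sun✓ 1820:Tue✓ 1821:Wed 1822:Thu 1823:Fri 1824:Sun✓ 1825:Mon✓ 1826:Tue✓ 1827:Wed 1828:Fri
Years with five Tuesdays: 1775, 1779, 1780, 1784, 1785, 1786, 1790, 1791, 1796, 1797, 1802, 1803, 1808, 1809, 1813, 1814, 1815, 1819, 1820, 1824, 1825, 1826 → 22.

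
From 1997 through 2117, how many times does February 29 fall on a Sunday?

Leap years in 1997–2117: 29 of them.
Feb 29 weekday advances by 5 (mod 7) from one leap year to the next four years later (or differs when a century non-leap intervenes).
Leap-day weekdays: 2000:Tue 2004:Sun✓ 2008:Fri 2012:Wed 2016:Mon 2020:Sat 2024:Thu 2028:Tue 2032:Sun✓ 2036:Fri 2040:Wed 2044:Mon 2048:Sat …(3 more)… 2064:Fri 2068:Wed 2072:Mon 2076:Sat 2080:Thu 2084:Tue 2088:Sun✓ 2092:Fri 2096:Wed 2104:Fri 2108:Wed 2112:Mon 2116:Sat
Sunday: 2004, 2032, 2060, 2088 → 4.

4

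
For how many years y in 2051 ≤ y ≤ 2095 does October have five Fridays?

October has 31 days; it has five Fridays when Friday falls among the first (month-length − 28) days — i.e. when October 1 is one of Friday/Thursday/Wednesday.
October 1 by year: 2051:Sun 2052:Tue 2053:Wed✓ 2054:Thu✓ 2055:Fri✓ 2056:Sun 2057:Mon 2058:Tue 2059:Wed✓ 2060:Fri✓ 2061:Sat 2062:Sun 2063:Mon 2064:Wed✓ 2065:Thu✓ …(15 more)… 2081:Wed✓ 2082:Thu✓ 2083:Fri✓ 2084:Sun 2085:Mon 2086:Tue 2087:Wed✓ 2088:Fri✓ 2089:Sat 2090:Sun 2091:Mon 2092:Wed✓ 2093:Thu✓ 2094:Fri✓ 2095:Sat
Years with five Fridays: 2053, 2054, 2055, 2059, 2060, 2064, 2065, 2066, 2070, 2071, 2076, 2077, 2081, 2082, 2083, 2087, 2088, 2092, 2093, 2094 → 20.

20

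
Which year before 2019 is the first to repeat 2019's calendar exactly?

Two years share a calendar iff Jan 1 falls on the same weekday and both are leap or both are common. 2019: Jan 1 is Tuesday, common year.
2018: Jan 1 Monday, common
2017: Jan 1 Sunday, common
2016: Jan 1 Friday, leap
2015: Jan 1 Thursday, common
2014: Jan 1 Wednesday, common
2013: Jan 1 Tuesday, common
2013 matches on both conditions.

2013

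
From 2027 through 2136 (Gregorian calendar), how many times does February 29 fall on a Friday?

Leap years in 2027–2136: 27 of them.
Feb 29 weekday advances by 5 (mod 7) from one leap year to the next four years later (or differs when a century non-leap intervenes).
Leap-day weekdays: 2028:Tue 2032:Sun 2036:Fri✓ 2040:Wed 2044:Mon 2048:Sat 2052:Thu 2056:Tue 2060:Sun 2064:Fri✓ 2068:Wed 2072:Mon 2076:Sat 2080:Thu 2084:Tue 2088:Sun 2092:Fri✓ 2096:Wed 2104:Fri✓ 2108:Wed 2112:Mon 2116:Sat 2120:Thu 2124:Tue 2128:Sun 2132:Fri✓ 2136:Wed
Friday: 2036, 2064, 2092, 2104, 2132 → 5.

5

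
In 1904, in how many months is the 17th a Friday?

1

Check the 17th of each month of 1904: Jan 17: Sun, Feb 17: Wed, Mar 17: Thu, Apr 17: Sun, May 17: Tue, Jun 17: Fri, Jul 17: Sun, Aug 17: Wed, Sep 17: Sat, Oct 17: Mon, Nov 17: Thu, Dec 17: Sat.
Friday occurs in June — 1 month.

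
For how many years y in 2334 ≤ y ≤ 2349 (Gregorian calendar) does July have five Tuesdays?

July has 31 days; it has five Tuesdays when Tuesday falls among the first (month-length − 28) days — i.e. when July 1 is one of Tuesday/Monday/Sunday.
July 1 by year: 2334:Sun✓ 2335:Mon✓ 2336:Wed 2337:Thu 2338:Fri 2339:Sat 2340:Mon✓ 2341:Tue✓ 2342:Wed 2343:Thu 2344:Sat 2345:Sun✓ 2346:Mon✓ 2347:Tue✓ 2348:Thu 2349:Fri
Years with five Tuesdays: 2334, 2335, 2340, 2341, 2345, 2346, 2347 → 7.

7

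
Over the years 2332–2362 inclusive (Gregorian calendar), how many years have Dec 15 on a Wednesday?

Track Dec 15's weekday year by year (advancing +1, or +2 across a Feb 29):
  2332: Thu  2333: Fri (+1)  2334: Sat (+1)  2335: Sun (+1)  2336: Tue (+2)
  2337: Wed (+1) ✓  2338: Thu (+1)  2339: Fri (+1)  2340: Sun (+2)  2341: Mon (+1)
  2342: Tue (+1)  2343: Wed (+1) ✓  2344: Fri (+2)  2345: Sat (+1)  … (3 more years) …
  2349: Thu (+1)  2350: Fri (+1)  2351: Sat (+1)  2352: Mon (+2)  2353: Tue (+1)
  2354: Wed (+1) ✓  2355: Thu (+1)  2356: Sat (+2)  2357: Sun (+1)  2358: Mon (+1)
  2359: Tue (+1)  2360: Thu (+2)  2361: Fri (+1)  2362: Sat (+1)
Wednesday years: 2337, 2343, 2348, 2354 — 4 in total.

4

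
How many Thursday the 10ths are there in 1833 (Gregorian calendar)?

Check the 10th of each month of 1833: Jan 10: Thu, Feb 10: Sun, Mar 10: Sun, Apr 10: Wed, May 10: Fri, Jun 10: Mon, Jul 10: Wed, Aug 10: Sat, Sep 10: Tue, Oct 10: Thu, Nov 10: Sun, Dec 10: Tue.
Thursday occurs in January, October — 2 months.

2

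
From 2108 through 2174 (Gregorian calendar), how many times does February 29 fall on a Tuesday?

2

Leap years in 2108–2174: 17 of them.
Feb 29 weekday advances by 5 (mod 7) from one leap year to the next four years later (or differs when a century non-leap intervenes).
Leap-day weekdays: 2108:Wed 2112:Mon 2116:Sat 2120:Thu 2124:Tue✓ 2128:Sun 2132:Fri 2136:Wed 2140:Mon 2144:Sat 2148:Thu 2152:Tue✓ 2156:Sun 2160:Fri 2164:Wed 2168:Mon 2172:Sat
Tuesday: 2124, 2152 → 2.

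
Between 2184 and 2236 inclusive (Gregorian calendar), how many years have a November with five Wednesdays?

15

November has 30 days; it has five Wednesdays when Wednesday falls among the first (month-length − 28) days — i.e. when November 1 is one of Wednesday/Tuesday.
November 1 by year: 2184:Mon 2185:Tue✓ 2186:Wed✓ 2187:Thu 2188:Sat 2189:Sun 2190:Mon 2191:Tue✓ 2192:Thu 2193:Fri 2194:Sat 2195:Sun 2196:Tue✓ 2197:Wed✓ 2198:Thu …(23 more)… 2222:Fri 2223:Sat 2224:Mon 2225:Tue✓ 2226:Wed✓ 2227:Thu 2228:Sat 2229:Sun 2230:Mon 2231:Tue✓ 2232:Thu 2233:Fri 2234:Sat 2235:Sun 2236:Tue✓
Years with five Wednesdays: 2185, 2186, 2191, 2196, 2197, 2203, 2208, 2209, 2214, 2215, 2220, 2225, 2226, 2231, 2236 → 15.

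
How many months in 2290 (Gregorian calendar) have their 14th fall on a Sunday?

Check the 14th of each month of 2290: Jan 14: Tue, Feb 14: Fri, Mar 14: Fri, Apr 14: Mon, May 14: Wed, Jun 14: Sat, Jul 14: Mon, Aug 14: Thu, Sep 14: Sun, Oct 14: Tue, Nov 14: Fri, Dec 14: Sun.
Sunday occurs in September, December — 2 months.

2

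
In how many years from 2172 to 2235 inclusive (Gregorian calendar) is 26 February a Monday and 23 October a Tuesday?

6

Check each year's weekday for 26 February and 23 October:
  2172: Wed/Fri  2173: Fri/Sat  2174: Sat/Sun  2175: Sun/Mon  2176: Mon/Wed  2177: Wed/Thu  2178: Thu/Fri  2179: Fri/Sat  2180: Sat/Mon  2181: Mon/Tue ✓  2182: Tue/Wed  2183: Wed/Thu  2184: Thu/Sat  2185: Sat/Sun  …(36 more)…  2222: Tue/Wed  2223: Wed/Thu  2224: Thu/Sat  2225: Sat/Sun  2226: Sun/Mon  2227: Mon/Tue ✓  2228: Tue/Thu  2229: Thu/Fri  2230: Fri/Sat  2231: Sat/Sun  2232: Sun/Tue  2233: Tue/Wed  2234: Wed/Thu  2235: Thu/Fri
Both conditions hold in: 2181, 2187, 2198, 2210, 2221, 2227 — 6.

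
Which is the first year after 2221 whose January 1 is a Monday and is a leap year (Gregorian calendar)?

Jan 1 advances by 2 weekdays after a leap year and by 1 after a common year.
2221: Jan 1 is Monday.
2222: Tuesday
2223: Wednesday
2224: Thursday (leap)
2225: Saturday
2226: Sunday
2227: Monday
2228: Tuesday (leap)
2229: Thursday
2230: Friday
2231: Saturday
2232: Sunday (leap)
2233: Tuesday
2234: Wednesday
2235: Thursday
2236: Friday (leap)
2237: Sunday
2238: Monday
2239: Tuesday
2240: Wednesday (leap)
2241: Friday
2242: Saturday
2243: Sunday
2244: Monday (leap)
2244 begins on a Monday and is a leap year.

2244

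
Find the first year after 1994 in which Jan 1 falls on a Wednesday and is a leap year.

Jan 1 advances by 2 weekdays after a leap year and by 1 after a common year.
1994: Jan 1 is Saturday.
1995: Sunday
1996: Monday (leap)
1997: Wednesday
1998: Thursday
1999: Friday
2000: Saturday (leap)
2001: Monday
2002: Tuesday
2003: Wednesday
2004: Thursday (leap)
2005: Saturday
2006: Sunday
2007: Monday
2008: Tuesday (leap)
2009: Thursday
2010: Friday
2011: Saturday
2012: Sunday (leap)
2013: Tuesday
2014: Wednesday
2015: Thursday
2016: Friday (leap)
2017: Sunday
2018: Monday
2019: Tuesday
2020: Wednesday (leap)
2020 begins on a Wednesday and is a leap year.

2020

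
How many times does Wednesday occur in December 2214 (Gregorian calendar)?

4

December 2214 has 31 days and begins on Thursday.
The first Wednesday is December 7.
Wednesdays fall on 7, 14, 21, 28 — that's 4.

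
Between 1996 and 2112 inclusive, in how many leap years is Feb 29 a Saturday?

Leap years in 1996–2112: 29 of them.
Feb 29 weekday advances by 5 (mod 7) from one leap year to the next four years later (or differs when a century non-leap intervenes).
Leap-day weekdays: 1996:Thu 2000:Tue 2004:Sun 2008:Fri 2012:Wed 2016:Mon 2020:Sat✓ 2024:Thu 2028:Tue 2032:Sun 2036:Fri 2040:Wed 2044:Mon …(3 more)… 2060:Sun 2064:Fri 2068:Wed 2072:Mon 2076:Sat✓ 2080:Thu 2084:Tue 2088:Sun 2092:Fri 2096:Wed 2104:Fri 2108:Wed 2112:Mon
Saturday: 2020, 2048, 2076 → 3.

3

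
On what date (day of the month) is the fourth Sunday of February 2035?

February 1, 2035 is a Thursday, so the first Sunday is the 4th.
The fourth Sunday is 4 + 21 = 25.

25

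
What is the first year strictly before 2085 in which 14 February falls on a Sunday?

2083

From one year to the next, a fixed date's weekday advances by 1, or by 2 when a Feb 29 lies between the two dates.
2085: February 14 is Wednesday.
2084: Monday (−2)
2083: Sunday (−1)
14 February falls on a Sunday in 2083.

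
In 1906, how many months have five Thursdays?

4

A month of length L has five Thursdays iff its first Thursday is on day ≤ L−28 (so day 1–3 in a 31-day month, 1–2 in a 30-day month, day 1 in a leap February).
Checking each month of 1906: Jan starts Mon (31d); Feb starts Thu (28d); Mar starts Thu (31d) ✓; Apr starts Sun (30d); May starts Tue (31d) ✓; Jun starts Fri (30d); Jul starts Sun (31d); Aug starts Wed (31d) ✓; Sep starts Sat (30d); Oct starts Mon (31d); Nov starts Thu (30d) ✓; Dec starts Sat (31d).
Five-Thursday months: March, May, August, November → 4.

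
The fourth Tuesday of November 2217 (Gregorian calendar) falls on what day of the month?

25

November 1, 2217 is a Saturday, so the first Tuesday is the 4th.
The fourth Tuesday is 4 + 21 = 25.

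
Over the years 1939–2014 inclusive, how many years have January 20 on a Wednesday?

Track January 20's weekday year by year (advancing +1, or +2 across a Feb 29):
  1939: Fri  1940: Sat (+1)  1941: Mon (+2)  1942: Tue (+1)  1943: Wed (+1) ✓
  1944: Thu (+1)  1945: Sat (+2)  1946: Sun (+1)  1947: Mon (+1)  1948: Tue (+1)
  1949: Thu (+2)  1950: Fri (+1)  1951: Sat (+1)  1952: Sun (+1)  … (48 more years) …
  2001: Sat (+2)  2002: Sun (+1)  2003: Mon (+1)  2004: Tue (+1)  2005: Thu (+2)
  2006: Fri (+1)  2007: Sat (+1)  2008: Sun (+1)  2009: Tue (+2)  2010: Wed (+1) ✓
  2011: Thu (+1)  2012: Fri (+1)  2013: Sun (+2)  2014: Mon (+1)
Wednesday years: 1943, 1954, 1960, 1965, 1971, 1982, 1988, 1993, 1999, 2010 — 10 in total.

10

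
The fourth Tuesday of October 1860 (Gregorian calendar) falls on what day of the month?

October 1, 1860 is a Monday, so the first Tuesday is the 2nd.
The fourth Tuesday is 2 + 21 = 23.

23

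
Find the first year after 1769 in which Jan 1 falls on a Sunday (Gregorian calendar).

Jan 1 advances by 2 weekdays after a leap year and by 1 after a common year.
1769: Jan 1 is Sunday.
1770: Monday
1771: Tuesday
1772: Wednesday (leap)
1773: Friday
1774: Saturday
1775: Sunday
1775 begins on a Sunday

1775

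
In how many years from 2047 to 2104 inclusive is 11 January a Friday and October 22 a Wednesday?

3

Check each year's weekday for 11 January and October 22:
  2047: Fri/Tue  2048: Sat/Thu  2049: Mon/Fri  2050: Tue/Sat  2051: Wed/Sun  2052: Thu/Tue  2053: Sat/Wed  2054: Sun/Thu  2055: Mon/Fri  2056: Tue/Sun  2057: Thu/Mon  2058: Fri/Tue  2059: Sat/Wed  2060: Sun/Fri  …(30 more)…  2091: Thu/Mon  2092: Fri/Wed ✓  2093: Sun/Thu  2094: Mon/Fri  2095: Tue/Sat  2096: Wed/Mon  2097: Fri/Tue  2098: Sat/Wed  2099: Sun/Thu  2100: Mon/Fri  2101: Tue/Sat  2102: Wed/Sun  2103: Thu/Mon  2104: Fri/Wed ✓
Both conditions hold in: 2064, 2092, 2104 — 3.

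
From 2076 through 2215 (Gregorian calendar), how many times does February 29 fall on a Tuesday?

4

Leap years in 2076–2215: 33 of them.
Feb 29 weekday advances by 5 (mod 7) from one leap year to the next four years later (or differs when a century non-leap intervenes).
Leap-day weekdays: 2076:Sat 2080:Thu 2084:Tue✓ 2088:Sun 2092:Fri 2096:Wed 2104:Fri 2108:Wed 2112:Mon 2116:Sat 2120:Thu 2124:Tue✓ 2128:Sun …(7 more)… 2160:Fri 2164:Wed 2168:Mon 2172:Sat 2176:Thu 2180:Tue✓ 2184:Sun 2188:Fri 2192:Wed 2196:Mon 2204:Wed 2208:Mon 2212:Sat
Tuesday: 2084, 2124, 2152, 2180 → 4.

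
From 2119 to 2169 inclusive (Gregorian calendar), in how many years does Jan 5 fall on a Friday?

7

Track Jan 5's weekday year by year (advancing +1, or +2 across a Feb 29):
  2119: Thu  2120: Fri (+1) ✓  2121: Sun (+2)  2122: Mon (+1)  2123: Tue (+1)
  2124: Wed (+1)  2125: Fri (+2) ✓  2126: Sat (+1)  2127: Sun (+1)  2128: Mon (+1)
  2129: Wed (+2)  2130: Thu (+1)  2131: Fri (+1) ✓  2132: Sat (+1)  … (23 more years) …
  2156: Mon (+1)  2157: Wed (+2)  2158: Thu (+1)  2159: Fri (+1) ✓  2160: Sat (+1)
  2161: Mon (+2)  2162: Tue (+1)  2163: Wed (+1)  2164: Thu (+1)  2165: Sat (+2)
  2166: Sun (+1)  2167: Mon (+1)  2168: Tue (+1)  2169: Thu (+2)
Friday years: 2120, 2125, 2131, 2142, 2148, 2153, 2159 — 7 in total.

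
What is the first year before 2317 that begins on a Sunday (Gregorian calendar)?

Jan 1 advances by 2 weekdays after a leap year and by 1 after a common year.
2317: Jan 1 is Monday.
2316: Saturday (leap)
2315: Friday
2314: Thursday
2313: Wednesday
2312: Monday (leap)
2311: Sunday
2311 begins on a Sunday

2311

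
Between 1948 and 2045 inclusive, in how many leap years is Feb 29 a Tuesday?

Leap years in 1948–2045: 25 of them.
Feb 29 weekday advances by 5 (mod 7) from one leap year to the next four years later (or differs when a century non-leap intervenes).
Leap-day weekdays: 1948:Sun 1952:Fri 1956:Wed 1960:Mon 1964:Sat 1968:Thu 1972:Tue✓ 1976:Sun 1980:Fri 1984:Wed 1988:Mon 1992:Sat 1996:Thu 2000:Tue✓ 2004:Sun 2008:Fri 2012:Wed 2016:Mon 2020:Sat 2024:Thu 2028:Tue✓ 2032:Sun 2036:Fri 2040:Wed 2044:Mon
Tuesday: 1972, 2000, 2028 → 3.

3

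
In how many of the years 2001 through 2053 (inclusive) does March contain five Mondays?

March has 31 days; it has five Mondays when Monday falls among the first (month-length − 28) days — i.e. when March 1 is one of Monday/Sunday/Saturday.
March 1 by year: 2001:Thu 2002:Fri 2003:Sat✓ 2004:Mon✓ 2005:Tue 2006:Wed 2007:Thu 2008:Sat✓ 2009:Sun✓ 2010:Mon✓ 2011:Tue 2012:Thu 2013:Fri 2014:Sat✓ 2015:Sun✓ …(23 more)… 2039:Tue 2040:Thu 2041:Fri 2042:Sat✓ 2043:Sun✓ 2044:Tue 2045:Wed 2046:Thu 2047:Fri 2048:Sun✓ 2049:Mon✓ 2050:Tue 2051:Wed 2052:Fri 2053:Sat✓
Years with five Mondays: 2003, 2004, 2008, 2009, 2010, 2014, 2015, 2020, 2021, 2025, 2026, 2027, 2031, 2032, 2036, 2037, 2038, 2042, 2043, 2048, 2049, 2053 → 22.

22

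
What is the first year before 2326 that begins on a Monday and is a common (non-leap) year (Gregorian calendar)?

2323

Jan 1 advances by 2 weekdays after a leap year and by 1 after a common year.
2326: Jan 1 is Friday.
2325: Thursday
2324: Tuesday (leap)
2323: Monday
2323 begins on a Monday and is a common year.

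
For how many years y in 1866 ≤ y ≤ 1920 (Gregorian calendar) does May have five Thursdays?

24

May has 31 days; it has five Thursdays when Thursday falls among the first (month-length − 28) days — i.e. when May 1 is one of Thursday/Wednesday/Tuesday.
May 1 by year: 1866:Tue✓ 1867:Wed✓ 1868:Fri 1869:Sat 1870:Sun 1871:Mon 1872:Wed✓ 1873:Thu✓ 1874:Fri 1875:Sat 1876:Mon 1877:Tue✓ 1878:Wed✓ 1879:Thu✓ 1880:Sat …(25 more)… 1906:Tue✓ 1907:Wed✓ 1908:Fri 1909:Sat 1910:Sun 1911:Mon 1912:Wed✓ 1913:Thu✓ 1914:Fri 1915:Sat 1916:Mon 1917:Tue✓ 1918:Wed✓ 1919:Thu✓ 1920:Sat
Years with five Thursdays: 1866, 1867, 1872, 1873, 1877, 1878, 1879, 1883, 1884, 1888, 1889, 1890, 1894, 1895, 1900, 1901, 1902, 1906, 1907, 1912, 1913, 1917, 1918, 1919 → 24.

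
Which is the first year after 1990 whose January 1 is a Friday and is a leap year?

Jan 1 advances by 2 weekdays after a leap year and by 1 after a common year.
1990: Jan 1 is Monday.
1991: Tuesday
1992: Wednesday (leap)
1993: Friday
1994: Saturday
1995: Sunday
1996: Monday (leap)
1997: Wednesday
1998: Thursday
1999: Friday
2000: Saturday (leap)
2001: Monday
2002: Tuesday
2003: Wednesday
2004: Thursday (leap)
2005: Saturday
2006: Sunday
2007: Monday
2008: Tuesday (leap)
2009: Thursday
2010: Friday
2011: Saturday
2012: Sunday (leap)
2013: Tuesday
2014: Wednesday
2015: Thursday
2016: Friday (leap)
2016 begins on a Friday and is a leap year.

2016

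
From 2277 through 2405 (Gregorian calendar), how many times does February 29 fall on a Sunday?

Leap years in 2277–2405: 31 of them.
Feb 29 weekday advances by 5 (mod 7) from one leap year to the next four years later (or differs when a century non-leap intervenes).
Leap-day weekdays: 2280:Sun✓ 2284:Fri 2288:Wed 2292:Mon 2296:Sat 2304:Mon 2308:Sat 2312:Thu 2316:Tue 2320:Sun✓ 2324:Fri 2328:Wed 2332:Mon …(5 more)… 2356:Wed 2360:Mon 2364:Sat 2368:Thu 2372:Tue 2376:Sun✓ 2380:Fri 2384:Wed 2388:Mon 2392:Sat 2396:Thu 2400:Tue 2404:Sun✓
Sunday: 2280, 2320, 2348, 2376, 2404 → 5.

5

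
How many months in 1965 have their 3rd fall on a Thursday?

Check the 3rd of each month of 1965: Jan 3: Sun, Feb 3: Wed, Mar 3: Wed, Apr 3: Sat, May 3: Mon, Jun 3: Thu, Jul 3: Sat, Aug 3: Tue, Sep 3: Fri, Oct 3: Sun, Nov 3: Wed, Dec 3: Fri.
Thursday occurs in June — 1 month.

1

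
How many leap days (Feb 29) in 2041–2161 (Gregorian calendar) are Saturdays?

Leap years in 2041–2161: 29 of them.
Feb 29 weekday advances by 5 (mod 7) from one leap year to the next four years later (or differs when a century non-leap intervenes).
Leap-day weekdays: 2044:Mon 2048:Sat✓ 2052:Thu 2056:Tue 2060:Sun 2064:Fri 2068:Wed 2072:Mon 2076:Sat✓ 2080:Thu 2084:Tue 2088:Sun 2092:Fri …(3 more)… 2112:Mon 2116:Sat✓ 2120:Thu 2124:Tue 2128:Sun 2132:Fri 2136:Wed 2140:Mon 2144:Sat✓ 2148:Thu 2152:Tue 2156:Sun 2160:Fri
Saturday: 2048, 2076, 2116, 2144 → 4.

4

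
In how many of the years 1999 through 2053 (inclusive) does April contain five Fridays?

April has 30 days; it has five Fridays when Friday falls among the first (month-length − 28) days — i.e. when April 1 is one of Friday/Thursday.
April 1 by year: 1999:Thu✓ 2000:Sat 2001:Sun 2002:Mon 2003:Tue 2004:Thu✓ 2005:Fri✓ 2006:Sat 2007:Sun 2008:Tue 2009:Wed 2010:Thu✓ 2011:Fri✓ 2012:Sun 2013:Mon …(25 more)… 2039:Fri✓ 2040:Sun 2041:Mon 2042:Tue 2043:Wed 2044:Fri✓ 2045:Sat 2046:Sun 2047:Mon 2048:Wed 2049:Thu✓ 2050:Fri✓ 2051:Sat 2052:Mon 2053:Tue
Years with five Fridays: 1999, 2004, 2005, 2010, 2011, 2016, 2021, 2022, 2027, 2032, 2033, 2038, 2039, 2044, 2049, 2050 → 16.

16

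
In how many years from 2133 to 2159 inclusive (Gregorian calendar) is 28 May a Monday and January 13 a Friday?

1

Check each year's weekday for 28 May and January 13:
  2133: Thu/Tue  2134: Fri/Wed  2135: Sat/Thu  2136: Mon/Fri ✓  2137: Tue/Sun  2138: Wed/Mon  2139: Thu/Tue  2140: Sat/Wed  2141: Sun/Fri  2142: Mon/Sat  2143: Tue/Sun  2144: Thu/Mon  2145: Fri/Wed  2146: Sat/Thu  2147: Sun/Fri  2148: Tue/Sat  2149: Wed/Mon  2150: Thu/Tue  2151: Fri/Wed  2152: Sun/Thu  2153: Mon/Sat  2154: Tue/Sun  2155: Wed/Mon  2156: Fri/Tue  2157: Sat/Thu  2158: Sun/Fri  2159: Mon/Sat
Both conditions hold in: 2136 — 1.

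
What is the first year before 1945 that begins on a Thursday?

1942

Jan 1 advances by 2 weekdays after a leap year and by 1 after a common year.
1945: Jan 1 is Monday.
1944: Saturday (leap)
1943: Friday
1942: Thursday
1942 begins on a Thursday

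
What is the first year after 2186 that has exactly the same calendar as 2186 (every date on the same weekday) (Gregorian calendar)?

Two years share a calendar iff Jan 1 falls on the same weekday and both are leap or both are common. 2186: Jan 1 is Sunday, common year.
2187: Jan 1 Monday, common
2188: Jan 1 Tuesday, leap
2189: Jan 1 Thursday, common
2190: Jan 1 Friday, common
2191: Jan 1 Saturday, common
2192: Jan 1 Sunday, leap
2193: Jan 1 Tuesday, common
2194: Jan 1 Wednesday, common
2195: Jan 1 Thursday, common
2196: Jan 1 Friday, leap
2197: Jan 1 Sunday, common
2197 matches on both conditions.

2197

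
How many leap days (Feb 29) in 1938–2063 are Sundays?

Leap years in 1938–2063: 31 of them.
Feb 29 weekday advances by 5 (mod 7) from one leap year to the next four years later (or differs when a century non-leap intervenes).
Leap-day weekdays: 1940:Thu 1944:Tue 1948:Sun✓ 1952:Fri 1956:Wed 1960:Mon 1964:Sat 1968:Thu 1972:Tue 1976:Sun✓ 1980:Fri 1984:Wed 1988:Mon …(5 more)… 2012:Wed 2016:Mon 2020:Sat 2024:Thu 2028:Tue 2032:Sun✓ 2036:Fri 2040:Wed 2044:Mon 2048:Sat 2052:Thu 2056:Tue 2060:Sun✓
Sunday: 1948, 1976, 2004, 2032, 2060 → 5.

5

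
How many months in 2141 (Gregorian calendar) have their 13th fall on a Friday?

2

Check the 13th of each month of 2141: Jan 13: Fri, Feb 13: Mon, Mar 13: Mon, Apr 13: Thu, May 13: Sat, Jun 13: Tue, Jul 13: Thu, Aug 13: Sun, Sep 13: Wed, Oct 13: Fri, Nov 13: Mon, Dec 13: Wed.
Friday occurs in January, October — 2 months.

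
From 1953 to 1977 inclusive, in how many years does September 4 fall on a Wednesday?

4

Track September 4's weekday year by year (advancing +1, or +2 across a Feb 29):
  1953: Fri  1954: Sat (+1)  1955: Sun (+1)  1956: Tue (+2)  1957: Wed (+1) ✓
  1958: Thu (+1)  1959: Fri (+1)  1960: Sun (+2)  1961: Mon (+1)  1962: Tue (+1)
  1963: Wed (+1) ✓  1964: Fri (+2)  1965: Sat (+1)  1966: Sun (+1)  1967: Mon (+1)
  1968: Wed (+2) ✓  1969: Thu (+1)  1970: Fri (+1)  1971: Sat (+1)  1972: Mon (+2)
  1973: Tue (+1)  1974: Wed (+1) ✓  1975: Thu (+1)  1976: Sat (+2)  1977: Sun (+1)
Wednesday years: 1957, 1963, 1968, 1974 — 4 in total.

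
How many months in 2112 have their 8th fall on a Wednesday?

1

Check the 8th of each month of 2112: Jan 8: Fri, Feb 8: Mon, Mar 8: Tue, Apr 8: Fri, May 8: Sun, Jun 8: Wed, Jul 8: Fri, Aug 8: Mon, Sep 8: Thu, Oct 8: Sat, Nov 8: Tue, Dec 8: Thu.
Wednesday occurs in June — 1 month.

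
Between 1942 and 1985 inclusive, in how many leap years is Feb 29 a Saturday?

1

Leap years in 1942–1985: 11 of them.
Feb 29 weekday advances by 5 (mod 7) from one leap year to the next four years later (or differs when a century non-leap intervenes).
Leap-day weekdays: 1944:Tue 1948:Sun 1952:Fri 1956:Wed 1960:Mon 1964:Sat✓ 1968:Thu 1972:Tue 1976:Sun 1980:Fri 1984:Wed
Saturday: 1964 → 1.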